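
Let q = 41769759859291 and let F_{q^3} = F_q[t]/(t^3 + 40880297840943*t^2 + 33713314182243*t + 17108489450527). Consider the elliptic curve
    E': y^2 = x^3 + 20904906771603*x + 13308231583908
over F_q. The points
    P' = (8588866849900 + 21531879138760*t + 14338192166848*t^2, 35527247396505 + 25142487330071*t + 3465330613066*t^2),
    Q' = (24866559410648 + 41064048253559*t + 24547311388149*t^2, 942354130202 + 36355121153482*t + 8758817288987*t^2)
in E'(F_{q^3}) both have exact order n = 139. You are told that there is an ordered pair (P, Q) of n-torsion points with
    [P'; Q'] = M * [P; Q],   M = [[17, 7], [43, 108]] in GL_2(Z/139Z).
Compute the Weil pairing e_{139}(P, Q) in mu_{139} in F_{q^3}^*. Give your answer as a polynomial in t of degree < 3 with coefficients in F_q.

22892169708979 + 25883874088014*t + 38725881291732*t^2

The 139-Weil pairing on E[139] over F_{41769759859291} is alternating-bilinear: e_{139}(P',Q') = e_{139}(P,Q)^det(M).
det(M) mod 139 = 6; its inverse in (Z/139)^* is 116 (check: 6*116 mod 139 = 1).
Miller loop for e_{139} over F_{41769759859291^3}: bits of 139 = 10001011; 7 double steps + 3 add steps, l/v at each.
So e_{139}(P',Q') = 22263091098657 + 35232644072374*t + 30313758566713*t^2.
(22263091098657 + 35232644072374*t + 30313758566713*t^2)^{116} mod (41769759859291,f) = 22892169708979 + 25883874088014*t + 38725881291732*t^2.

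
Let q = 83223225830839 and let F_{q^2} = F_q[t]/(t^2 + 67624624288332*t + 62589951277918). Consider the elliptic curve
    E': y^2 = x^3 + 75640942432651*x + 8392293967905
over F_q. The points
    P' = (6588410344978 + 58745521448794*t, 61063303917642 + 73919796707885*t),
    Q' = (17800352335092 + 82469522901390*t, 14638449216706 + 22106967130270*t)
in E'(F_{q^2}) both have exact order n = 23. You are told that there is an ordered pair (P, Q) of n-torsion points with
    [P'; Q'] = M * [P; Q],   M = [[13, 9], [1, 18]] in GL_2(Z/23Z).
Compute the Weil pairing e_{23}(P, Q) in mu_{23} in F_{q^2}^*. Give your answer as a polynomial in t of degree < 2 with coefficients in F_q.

Since e_{23}(P,P)=e_{23}(Q,Q)=1 and e_{23}(Q,P)=e_{23}(P,Q)^{-1}, expanding e_{23}(13*P + 9*Q,1*P + 18*Q) leaves e(P,Q)^det(M).
Hence e(P,Q) = e(P',Q')^{9} where 9 = 18^{-1} mod 23.
Run Miller on y^2=x^3+75640942432651*x+8392293967905 over F_{83223225830839}: ladder 10111 (5 bits); e = f_P(D_Q)/f_Q(D_P).
So e_{23}(P',Q') = 71975554451286 + 39087158079084*t.
Raise to 9: e(P,Q) = 80378457042544 + 51425844103962*t in mu_{23}.

80378457042544 + 51425844103962*t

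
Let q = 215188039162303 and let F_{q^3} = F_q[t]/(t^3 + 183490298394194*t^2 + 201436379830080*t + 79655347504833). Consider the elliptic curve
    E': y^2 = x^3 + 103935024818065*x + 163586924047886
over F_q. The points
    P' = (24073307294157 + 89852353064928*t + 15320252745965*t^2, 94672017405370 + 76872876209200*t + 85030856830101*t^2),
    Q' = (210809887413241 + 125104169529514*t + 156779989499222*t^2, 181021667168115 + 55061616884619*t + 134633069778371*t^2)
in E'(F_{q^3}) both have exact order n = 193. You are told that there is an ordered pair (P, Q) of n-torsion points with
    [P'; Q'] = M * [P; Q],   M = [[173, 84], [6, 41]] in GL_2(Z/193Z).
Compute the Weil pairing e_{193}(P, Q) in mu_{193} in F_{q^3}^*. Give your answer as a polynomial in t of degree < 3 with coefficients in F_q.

170504037633550 + 179163873404526*t + 40090052480309*t^2

The 193-Weil pairing on E[193] over F_{215188039162303} is alternating-bilinear: e_{193}(P',Q') = e_{193}(P,Q)^det(M).
det(M) mod 193 = 27; its inverse in (Z/193)^* is 143 (check: 27*143 mod 193 = 1).
n = 193 = (11000001)_2 (8 bits, wt 3); accumulate f_{193,P'}(Q'+S)/f_{193,P'}(S) along the 7-step ladder.
e_{193}(P',Q') = 17393973977550 + 211594576747460*t + 123535103526176*t^2.
Finally e_{193}(P,Q) = 170504037633550 + 179163873404526*t + 40090052480309*t^2.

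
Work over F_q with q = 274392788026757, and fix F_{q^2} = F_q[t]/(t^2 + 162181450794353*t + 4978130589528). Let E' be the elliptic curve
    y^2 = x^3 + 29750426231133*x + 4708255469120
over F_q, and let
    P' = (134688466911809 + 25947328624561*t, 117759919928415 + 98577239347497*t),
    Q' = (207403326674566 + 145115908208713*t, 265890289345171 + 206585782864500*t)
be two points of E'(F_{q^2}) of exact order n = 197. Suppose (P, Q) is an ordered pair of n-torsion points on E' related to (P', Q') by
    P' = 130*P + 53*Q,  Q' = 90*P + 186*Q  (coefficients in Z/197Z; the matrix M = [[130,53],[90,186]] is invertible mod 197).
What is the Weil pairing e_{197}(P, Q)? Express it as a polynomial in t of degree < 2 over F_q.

The 197-Weil pairing on E[197] over F_{274392788026757} is alternating-bilinear: e_{197}(P',Q') = e_{197}(P,Q)^det(M).
det(M) mod 197 = 104; its inverse in (Z/197)^* is 36 (check: 104*36 mod 197 = 1).
Miller loop for e_{197} over F_{274392788026757^2}: bits of 197 = 11000101; 7 double steps + 3 add steps, l/v at each.
f_P(D_Q)/f_Q(D_P) = 272756546572647 + 138496539076745*t.
Thus e_{197}(P,Q) = 142098988017783 + 243876472305436*t.

142098988017783 + 243876472305436*t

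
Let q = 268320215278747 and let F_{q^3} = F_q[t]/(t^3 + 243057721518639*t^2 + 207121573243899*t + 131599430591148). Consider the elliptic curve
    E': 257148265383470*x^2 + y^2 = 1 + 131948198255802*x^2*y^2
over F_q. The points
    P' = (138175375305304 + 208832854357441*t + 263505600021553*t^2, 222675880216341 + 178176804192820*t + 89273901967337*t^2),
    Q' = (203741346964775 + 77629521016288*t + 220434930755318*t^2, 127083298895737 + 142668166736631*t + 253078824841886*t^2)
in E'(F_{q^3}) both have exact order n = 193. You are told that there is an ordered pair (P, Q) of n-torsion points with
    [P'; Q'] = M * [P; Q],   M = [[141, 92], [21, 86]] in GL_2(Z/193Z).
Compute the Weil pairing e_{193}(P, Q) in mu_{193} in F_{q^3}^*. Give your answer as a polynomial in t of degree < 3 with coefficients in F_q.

93830081327230 + 145804545297714*t + 131304001313224*t^2

e_{193}(aP+bQ,cP+dQ) = e_{193}(P,Q)^(ad-bc); with (a,b,c,d)=(141,92,21,86) this gives the det-193 law.
Hence e(P,Q) = e(P',Q')^{11} where 11 = 158^{-1} mod 193.
Edwards a_E,d_E -> Montgomery A=77578705633987,B=255182307251051 -> Weierstrass 162275057283516,47680814565592 via alpha=243729554125710,beta=31300016781917.
Miller loop for e_{193} over F_{268320215278747^3}: bits of 193 = 11000001; 7 double steps + 2 add steps, l/v at each.
Result: e(P',Q') = 172833145381285 + 245591194912770*t + 219393293707964*t^2.
Raise to 11: e(P,Q) = 93830081327230 + 145804545297714*t + 131304001313224*t^2 in mu_{193}.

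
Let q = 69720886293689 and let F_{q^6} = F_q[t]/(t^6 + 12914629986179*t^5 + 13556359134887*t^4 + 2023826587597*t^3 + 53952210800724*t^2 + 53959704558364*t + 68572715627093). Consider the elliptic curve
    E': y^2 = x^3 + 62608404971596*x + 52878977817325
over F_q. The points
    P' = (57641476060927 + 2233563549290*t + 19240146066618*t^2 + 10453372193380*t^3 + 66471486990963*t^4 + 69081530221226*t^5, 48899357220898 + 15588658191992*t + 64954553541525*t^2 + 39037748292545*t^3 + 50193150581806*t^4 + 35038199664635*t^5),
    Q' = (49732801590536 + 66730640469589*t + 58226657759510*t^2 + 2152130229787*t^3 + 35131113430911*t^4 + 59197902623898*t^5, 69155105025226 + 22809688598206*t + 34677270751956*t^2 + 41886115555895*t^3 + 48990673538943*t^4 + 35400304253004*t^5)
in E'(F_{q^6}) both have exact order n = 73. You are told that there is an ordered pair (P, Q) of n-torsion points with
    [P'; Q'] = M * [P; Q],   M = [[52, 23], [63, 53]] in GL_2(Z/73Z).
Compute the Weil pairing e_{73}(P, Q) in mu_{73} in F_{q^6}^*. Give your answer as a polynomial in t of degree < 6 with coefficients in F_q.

10543103807294 + 31393179557095*t + 39510554072984*t^2 + 1175832640266*t^3 + 64897129984501*t^4 + 38800272047214*t^5

Under M = [[52,23],[63,53]] in GL_2(Z/73), e_{73}(P',Q') = e_{73}(P,Q)^(52*53-23*63 mod 73).
52*53 - 23*63 = 1307; reduced mod 73: det = 66, inverse 52.
n = 73 = (1001001)_2 (7 bits, wt 3); accumulate f_{73,P'}(Q'+S)/f_{73,P'}(S) along the 6-step ladder.
So e_{73}(P',Q') = 25750099773368 + 69041739626205*t + 2347382914414*t^2 + 19184878181816*t^3 + 7721370758610*t^4 + 18077518436427*t^5.
Raise to 52: e(P,Q) = 10543103807294 + 31393179557095*t + 39510554072984*t^2 + 1175832640266*t^3 + 64897129984501*t^4 + 38800272047214*t^5 in mu_{73}.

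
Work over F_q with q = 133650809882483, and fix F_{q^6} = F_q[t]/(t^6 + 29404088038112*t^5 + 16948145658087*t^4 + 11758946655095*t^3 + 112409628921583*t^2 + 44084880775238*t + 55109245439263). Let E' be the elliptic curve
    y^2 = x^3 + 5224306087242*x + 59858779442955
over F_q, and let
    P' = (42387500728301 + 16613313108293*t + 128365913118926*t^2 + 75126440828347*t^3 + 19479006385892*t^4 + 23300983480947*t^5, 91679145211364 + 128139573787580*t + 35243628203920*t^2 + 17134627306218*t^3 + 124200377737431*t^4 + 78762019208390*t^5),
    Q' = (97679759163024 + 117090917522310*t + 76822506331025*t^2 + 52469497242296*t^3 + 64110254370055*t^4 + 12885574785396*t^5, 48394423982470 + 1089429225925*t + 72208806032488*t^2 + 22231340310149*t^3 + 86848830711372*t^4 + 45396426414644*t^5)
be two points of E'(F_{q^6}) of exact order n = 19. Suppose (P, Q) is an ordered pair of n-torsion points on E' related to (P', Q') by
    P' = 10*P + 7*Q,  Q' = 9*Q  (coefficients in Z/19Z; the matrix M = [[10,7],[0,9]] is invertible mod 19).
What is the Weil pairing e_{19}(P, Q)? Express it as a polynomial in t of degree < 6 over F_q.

e_{19}(aP+bQ,cP+dQ) = e_{19}(P,Q)^(ad-bc); with (a,b,c,d)=(10,7,0,9) this gives the det-19 law.
So e_{19}(P,Q) = e_{19}(P',Q')^{15}, since 14*15 = 1 mod 19.
Build f_{19,P'} and f_{19,Q'} via the 5-bit ladder of 19=10011_2; evaluate at shifted divisors; quotient in F_{133650809882483^6}.
The quotient is 43199690531015 + 110218917482857*t + 54413332177889*t^2 + 50627367657650*t^3 + 77187011192922*t^4 + 127860259965354*t^5.
e_{19}(P,Q) = (43199690531015 + 110218917482857*t + 54413332177889*t^2 + 50627367657650*t^3 + 77187011192922*t^4 + 127860259965354*t^5)^{15} = 78384757158076 + 2987471226935*t + 19182536047967*t^2 + 59658505822363*t^3 + 40357603676670*t^4 + 75159612409975*t^5.

78384757158076 + 2987471226935*t + 19182536047967*t^2 + 59658505822363*t^3 + 40357603676670*t^4 + 75159612409975*t^5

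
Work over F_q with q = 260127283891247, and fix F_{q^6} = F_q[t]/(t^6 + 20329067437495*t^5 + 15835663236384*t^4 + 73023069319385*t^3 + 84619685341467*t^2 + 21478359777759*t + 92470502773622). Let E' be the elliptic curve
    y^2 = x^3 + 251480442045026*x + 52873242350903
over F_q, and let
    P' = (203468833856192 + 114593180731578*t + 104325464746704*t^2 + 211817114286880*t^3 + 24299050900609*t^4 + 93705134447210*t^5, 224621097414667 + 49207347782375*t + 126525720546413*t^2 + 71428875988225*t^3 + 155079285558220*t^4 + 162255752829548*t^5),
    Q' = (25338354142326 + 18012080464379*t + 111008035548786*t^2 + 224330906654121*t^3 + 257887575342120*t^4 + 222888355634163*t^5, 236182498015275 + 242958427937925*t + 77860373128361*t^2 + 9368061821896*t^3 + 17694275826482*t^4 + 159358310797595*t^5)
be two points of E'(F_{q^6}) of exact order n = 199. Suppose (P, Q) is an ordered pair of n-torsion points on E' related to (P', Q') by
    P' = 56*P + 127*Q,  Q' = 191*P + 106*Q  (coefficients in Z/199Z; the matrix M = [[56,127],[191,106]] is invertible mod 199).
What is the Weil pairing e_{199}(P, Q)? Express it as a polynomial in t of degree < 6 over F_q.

55018731373590 + 179442586970057*t + 119162605016160*t^2 + 217408272171808*t^3 + 108813454282506*t^4 + 5562313959498*t^5

Since e_{199}(P,P)=e_{199}(Q,Q)=1 and e_{199}(Q,P)=e_{199}(P,Q)^{-1}, expanding e_{199}(56*P + 127*Q,191*P + 106*Q) leaves e(P,Q)^det(M).
Inverting 186 mod 199: 153. Thus e_{199}(P,Q) = e(P',Q')^{153}.
Run Miller on y^2=x^3+251480442045026*x+52873242350903 over F_{260127283891247}: ladder 11000111 (8 bits); e = f_P(D_Q)/f_Q(D_P).
Miller gives e_{199}(P',Q') = 136714958034757 + 208310534677856*t + 213233405075752*t^2 + 30629907392807*t^3 + 194154592224793*t^4 + 79567115398996*t^5 in F_{260127283891247^6}.
Thus e_{199}(P,Q) = 55018731373590 + 179442586970057*t + 119162605016160*t^2 + 217408272171808*t^3 + 108813454282506*t^4 + 5562313959498*t^5.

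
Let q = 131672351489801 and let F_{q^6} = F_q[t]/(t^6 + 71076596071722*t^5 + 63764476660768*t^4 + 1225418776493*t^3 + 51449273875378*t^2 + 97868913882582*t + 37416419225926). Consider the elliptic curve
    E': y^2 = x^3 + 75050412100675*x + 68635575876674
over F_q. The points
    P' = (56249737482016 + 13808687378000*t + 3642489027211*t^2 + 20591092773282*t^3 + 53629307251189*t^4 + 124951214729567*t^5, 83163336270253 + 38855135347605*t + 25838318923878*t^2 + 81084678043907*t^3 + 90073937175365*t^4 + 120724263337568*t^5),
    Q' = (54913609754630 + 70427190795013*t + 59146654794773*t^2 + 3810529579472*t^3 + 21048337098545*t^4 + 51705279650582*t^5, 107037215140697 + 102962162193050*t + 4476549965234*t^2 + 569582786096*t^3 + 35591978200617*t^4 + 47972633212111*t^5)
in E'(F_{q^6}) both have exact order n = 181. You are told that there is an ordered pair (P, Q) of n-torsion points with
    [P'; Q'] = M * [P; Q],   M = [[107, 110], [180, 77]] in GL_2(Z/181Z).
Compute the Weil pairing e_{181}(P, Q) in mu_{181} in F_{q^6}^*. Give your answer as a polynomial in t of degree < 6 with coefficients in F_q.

100492906541689 + 12702096959028*t + 113368387630694*t^2 + 29422844932065*t^3 + 74724555336360*t^4 + 11905527892715*t^5

The 181-Weil pairing on E[181] over F_{131672351489801} is alternating-bilinear: e_{181}(P',Q') = e_{181}(P,Q)^det(M).
Hence e(P,Q) = e(P',Q')^{63} where 63 = 23^{-1} mod 181.
n = 181 = (10110101)_2 (8 bits, wt 5); accumulate f_{181,P'}(Q'+S)/f_{181,P'}(S) along the 7-step ladder.
f_P(D_Q)/f_Q(D_P) = 32590242872135 + 74445190683568*t + 98867307669484*t^2 + 69071295790867*t^3 + 18440455830644*t^4 + 63576365710619*t^5.
Hence e(P,Q) = 100492906541689 + 12702096959028*t + 113368387630694*t^2 + 29422844932065*t^3 + 74724555336360*t^4 + 11905527892715*t^5 in F_{131672351489801^6}^*.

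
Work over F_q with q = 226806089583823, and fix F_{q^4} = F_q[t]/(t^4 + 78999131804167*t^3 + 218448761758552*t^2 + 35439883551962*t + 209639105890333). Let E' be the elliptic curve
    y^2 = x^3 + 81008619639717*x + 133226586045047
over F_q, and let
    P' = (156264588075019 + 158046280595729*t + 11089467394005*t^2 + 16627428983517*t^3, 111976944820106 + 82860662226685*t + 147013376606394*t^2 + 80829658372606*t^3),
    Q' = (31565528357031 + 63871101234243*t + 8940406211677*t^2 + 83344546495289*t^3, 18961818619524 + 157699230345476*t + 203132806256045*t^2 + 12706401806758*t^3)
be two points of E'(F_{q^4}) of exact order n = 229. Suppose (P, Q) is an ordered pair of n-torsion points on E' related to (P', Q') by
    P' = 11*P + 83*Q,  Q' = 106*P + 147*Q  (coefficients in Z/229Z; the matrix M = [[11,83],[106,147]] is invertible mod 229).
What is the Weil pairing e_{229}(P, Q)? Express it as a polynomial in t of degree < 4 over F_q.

e_{229} is bilinear + alternating on E[229], so e_{229}(11*P + 83*Q, 106*P + 147*Q) = e_{229}(P,Q)^(11*147-83*106).
Inverting 147 mod 229: 148. Thus e_{229}(P,Q) = e(P',Q')^{148}.
8-bit Miller (11100101) on E'/F_{226806089583823} with a'=81008619639717, b'=133226586045047: accumulate tangent/chord ratios at Q'+S and P'+S'.
The quotient is 68577181853571 + 196063179029224*t + 117252008927887*t^2 + 178057606360558*t^3.
Finally e_{229}(P,Q) = 211312114521029 + 156835088448044*t + 35557026318020*t^2 + 3463803624785*t^3.

211312114521029 + 156835088448044*t + 35557026318020*t^2 + 3463803624785*t^3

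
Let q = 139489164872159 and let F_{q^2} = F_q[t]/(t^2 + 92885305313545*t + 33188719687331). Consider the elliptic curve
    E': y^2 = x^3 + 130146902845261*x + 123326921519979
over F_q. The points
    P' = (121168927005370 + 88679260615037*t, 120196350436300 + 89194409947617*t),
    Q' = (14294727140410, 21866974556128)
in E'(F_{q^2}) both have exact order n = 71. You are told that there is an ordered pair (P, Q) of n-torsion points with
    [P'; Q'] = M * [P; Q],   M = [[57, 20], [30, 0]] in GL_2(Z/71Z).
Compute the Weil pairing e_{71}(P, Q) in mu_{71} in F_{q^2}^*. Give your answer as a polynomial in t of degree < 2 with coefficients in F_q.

70416189478970 + 122250510817138*t

The 71-Weil pairing on E[71] over F_{139489164872159} is alternating-bilinear: e_{71}(P',Q') = e_{71}(P,Q)^det(M).
57*0 - 20*30 = -600; reduced mod 71: det = 39, inverse 51.
Run Miller on y^2=x^3+130146902845261*x+123326921519979 over F_{139489164872159}: ladder 1000111 (7 bits); e = f_P(D_Q)/f_Q(D_P).
Miller gives e_{71}(P',Q') = 109529466609941 + 2039215298971*t in F_{139489164872159^2}.
e_{71}(P,Q) = (109529466609941 + 2039215298971*t)^{51} = 70416189478970 + 122250510817138*t.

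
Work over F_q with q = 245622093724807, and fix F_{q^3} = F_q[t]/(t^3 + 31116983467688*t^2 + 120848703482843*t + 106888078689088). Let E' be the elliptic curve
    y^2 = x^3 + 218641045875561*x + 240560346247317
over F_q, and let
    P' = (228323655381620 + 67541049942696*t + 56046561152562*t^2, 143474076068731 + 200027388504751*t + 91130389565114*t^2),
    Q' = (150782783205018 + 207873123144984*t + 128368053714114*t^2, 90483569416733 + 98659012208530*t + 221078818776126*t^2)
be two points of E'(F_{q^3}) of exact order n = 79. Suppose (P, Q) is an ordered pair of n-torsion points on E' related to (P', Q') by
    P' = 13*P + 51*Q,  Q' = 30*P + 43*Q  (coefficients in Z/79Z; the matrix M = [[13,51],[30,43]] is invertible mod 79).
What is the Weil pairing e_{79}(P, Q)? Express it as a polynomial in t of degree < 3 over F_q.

e_{79}(aP+bQ,cP+dQ) = e_{79}(P,Q)^(ad-bc); with (a,b,c,d)=(13,51,30,43) this gives the det-79 law.
13*43 - 51*30 = -971; reduced mod 79: det = 56, inverse 24.
Miller loop for e_{79} over F_{245622093724807^3}: bits of 79 = 1001111; 6 double steps + 4 add steps, l/v at each.
So e_{79}(P',Q') = 25295714432694 + 135338754460742*t + 116601947983771*t^2.
(25295714432694 + 135338754460742*t + 116601947983771*t^2)^{24} mod (245622093724807,f) = 54285471711078 + 98548159903334*t + 146007930172918*t^2.

54285471711078 + 98548159903334*t + 146007930172918*t^2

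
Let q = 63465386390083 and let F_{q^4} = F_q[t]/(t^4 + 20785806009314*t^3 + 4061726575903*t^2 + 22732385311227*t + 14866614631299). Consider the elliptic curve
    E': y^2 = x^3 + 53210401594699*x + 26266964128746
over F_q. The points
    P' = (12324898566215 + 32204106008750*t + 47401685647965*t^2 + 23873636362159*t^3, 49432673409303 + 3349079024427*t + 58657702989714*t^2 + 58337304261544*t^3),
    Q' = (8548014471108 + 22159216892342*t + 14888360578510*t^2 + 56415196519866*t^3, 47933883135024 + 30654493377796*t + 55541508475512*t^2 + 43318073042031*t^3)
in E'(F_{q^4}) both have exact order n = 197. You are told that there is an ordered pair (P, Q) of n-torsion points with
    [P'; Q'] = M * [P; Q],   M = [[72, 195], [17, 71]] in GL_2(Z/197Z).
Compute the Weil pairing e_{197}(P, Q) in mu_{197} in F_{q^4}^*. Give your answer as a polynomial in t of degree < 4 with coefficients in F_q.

e_{197} is bilinear + alternating on E[197], so e_{197}(72*P + 195*Q, 17*P + 71*Q) = e_{197}(P,Q)^(72*71-195*17).
72*71 - 195*17 = 1797; reduced mod 197: det = 24, inverse 156.
Run Miller on y^2=x^3+53210401594699*x+26266964128746 over F_{63465386390083}: ladder 11000101 (8 bits); e = f_P(D_Q)/f_Q(D_P).
Miller gives e_{197}(P',Q') = 13102643028149 + 51003444992899*t + 4182570268043*t^2 + 32575058577918*t^3 in F_{63465386390083^4}.
Thus e_{197}(P,Q) = 34184588492098 + 16574543576085*t + 52595765300981*t^2 + 56266257259*t^3.

34184588492098 + 16574543576085*t + 52595765300981*t^2 + 56266257259*t^3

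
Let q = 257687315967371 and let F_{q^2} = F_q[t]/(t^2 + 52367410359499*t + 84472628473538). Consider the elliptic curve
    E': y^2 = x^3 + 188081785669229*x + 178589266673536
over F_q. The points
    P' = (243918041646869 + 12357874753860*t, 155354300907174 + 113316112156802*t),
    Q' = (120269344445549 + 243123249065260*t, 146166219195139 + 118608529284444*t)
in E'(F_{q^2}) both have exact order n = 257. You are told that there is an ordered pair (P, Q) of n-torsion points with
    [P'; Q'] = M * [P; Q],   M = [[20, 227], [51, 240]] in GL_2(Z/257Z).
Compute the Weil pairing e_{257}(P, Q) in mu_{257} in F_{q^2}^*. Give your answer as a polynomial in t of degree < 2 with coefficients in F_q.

250108571376564 + 247620731341775*t

Alternating bilinearity on E[257] (values in mu_{257} in F_{257687315967371^2}) gives e(P',Q') = e(P,Q)^det(M).
20*240 - 227*51 = -6777; reduced mod 257: det = 162, inverse 211.
Run Miller on y^2=x^3+188081785669229*x+178589266673536 over F_{257687315967371}: ladder 100000001 (9 bits); e = f_P(D_Q)/f_Q(D_P).
e_{257}(P',Q') = 160836621821854 + 135822179239076*t.
Raise to 211: e(P,Q) = 250108571376564 + 247620731341775*t in mu_{257}.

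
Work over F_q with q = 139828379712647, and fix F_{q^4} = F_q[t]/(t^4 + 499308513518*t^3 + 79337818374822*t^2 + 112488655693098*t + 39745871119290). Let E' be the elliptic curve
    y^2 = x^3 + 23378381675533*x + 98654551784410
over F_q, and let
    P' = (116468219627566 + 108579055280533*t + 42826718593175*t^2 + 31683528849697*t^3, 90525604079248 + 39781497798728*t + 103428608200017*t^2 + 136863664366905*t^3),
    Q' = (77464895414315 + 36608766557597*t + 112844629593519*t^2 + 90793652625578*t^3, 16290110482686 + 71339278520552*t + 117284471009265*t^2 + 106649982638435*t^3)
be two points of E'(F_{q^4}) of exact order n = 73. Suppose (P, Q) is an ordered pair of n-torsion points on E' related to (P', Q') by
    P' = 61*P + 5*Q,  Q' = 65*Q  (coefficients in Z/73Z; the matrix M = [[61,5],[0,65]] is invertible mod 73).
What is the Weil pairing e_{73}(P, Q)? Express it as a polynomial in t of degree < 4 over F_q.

e_{73} is bilinear + alternating on E[73], so e_{73}(61*P + 5*Q, 65*Q) = e_{73}(P,Q)^(61*65-5*0).
Inverting 23 mod 73: 54. Thus e_{73}(P,Q) = e(P',Q')^{54}.
Run Miller on y^2=x^3+23378381675533*x+98654551784410 over F_{139828379712647}: ladder 1001001 (7 bits); e = f_P(D_Q)/f_Q(D_P).
f_P(D_Q)/f_Q(D_P) = 89873126459258 + 31105977176067*t + 11872988624733*t^2 + 45631841493568*t^3.
e_{73}(P,Q) = (89873126459258 + 31105977176067*t + 11872988624733*t^2 + 45631841493568*t^3)^{54} = 112362972039893 + 23491130360464*t + 117466506088354*t^2 + 119128978637567*t^3.

112362972039893 + 23491130360464*t + 117466506088354*t^2 + 119128978637567*t^3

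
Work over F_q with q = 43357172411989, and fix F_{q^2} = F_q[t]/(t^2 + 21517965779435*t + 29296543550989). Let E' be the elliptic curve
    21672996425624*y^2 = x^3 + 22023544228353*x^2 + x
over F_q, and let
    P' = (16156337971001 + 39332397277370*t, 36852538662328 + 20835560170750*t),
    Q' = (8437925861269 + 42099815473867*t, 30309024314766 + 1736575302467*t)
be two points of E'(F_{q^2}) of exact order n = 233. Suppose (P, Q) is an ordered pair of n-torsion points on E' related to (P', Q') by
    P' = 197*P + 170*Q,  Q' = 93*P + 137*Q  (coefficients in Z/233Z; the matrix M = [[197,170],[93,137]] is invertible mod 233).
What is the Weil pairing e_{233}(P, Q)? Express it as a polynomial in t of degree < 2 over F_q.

Alternating bilinearity on E[233] (values in mu_{233} in F_{43357172411989^2}) gives e(P',Q') = e(P,Q)^det(M).
det(M) mod 233 = 228; its inverse in (Z/233)^* is 93 (check: 228*93 mod 233 = 1).
(x,y)|->(6854377828107x+12672537426017,6854377828107y) sends E' to y^2=x^3+12629703600595*x+21619532963200.
8-bit Miller (11101001) on E'/F_{43357172411989} with a'=12629703600595, b'=21619532963200: accumulate tangent/chord ratios at Q'+S and P'+S'.
So e_{233}(P',Q') = 13894741595937 + 35086690617023*t.
e_{233}(P,Q) = (13894741595937 + 35086690617023*t)^{93} = 17437309326054 + 13945117837589*t.

17437309326054 + 13945117837589*t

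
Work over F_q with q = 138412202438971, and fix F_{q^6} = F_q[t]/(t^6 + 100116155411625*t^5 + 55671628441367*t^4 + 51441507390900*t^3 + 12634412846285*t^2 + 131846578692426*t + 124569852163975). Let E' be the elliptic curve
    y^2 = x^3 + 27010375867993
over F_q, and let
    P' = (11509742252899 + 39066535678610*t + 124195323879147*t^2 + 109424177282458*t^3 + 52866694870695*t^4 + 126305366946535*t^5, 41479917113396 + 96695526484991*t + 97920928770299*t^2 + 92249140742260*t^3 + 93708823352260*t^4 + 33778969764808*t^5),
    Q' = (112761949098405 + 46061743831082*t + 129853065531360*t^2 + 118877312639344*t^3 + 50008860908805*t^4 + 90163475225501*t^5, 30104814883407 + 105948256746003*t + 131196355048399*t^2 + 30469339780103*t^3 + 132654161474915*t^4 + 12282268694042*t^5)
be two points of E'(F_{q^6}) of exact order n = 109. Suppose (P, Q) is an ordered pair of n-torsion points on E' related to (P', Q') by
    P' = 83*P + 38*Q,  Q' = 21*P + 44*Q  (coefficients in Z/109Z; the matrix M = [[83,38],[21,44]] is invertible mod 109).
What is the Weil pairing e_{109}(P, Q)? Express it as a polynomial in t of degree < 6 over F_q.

109878875971558 + 114938605845018*t + 128846806826093*t^2 + 53626003032355*t^3 + 6396803169454*t^4 + 88837074167824*t^5

Alternating bilinearity on E[109] (values in mu_{109} in F_{138412202438971^6}) gives e(P',Q') = e(P,Q)^det(M).
Hence e(P,Q) = e(P',Q')^{60} where 60 = 20^{-1} mod 109.
Run Miller on y^2=x^3+27010375867993 over F_{138412202438971}: ladder 1101101 (7 bits); e = f_P(D_Q)/f_Q(D_P).
f_P(D_Q)/f_Q(D_P) = 46325931352592 + 85811381334596*t + 131596079923664*t^2 + 39657678785011*t^3 + 27546030945494*t^4 + 96883584409837*t^5.
Hence e(P,Q) = 109878875971558 + 114938605845018*t + 128846806826093*t^2 + 53626003032355*t^3 + 6396803169454*t^4 + 88837074167824*t^5 in F_{138412202438971^6}^*.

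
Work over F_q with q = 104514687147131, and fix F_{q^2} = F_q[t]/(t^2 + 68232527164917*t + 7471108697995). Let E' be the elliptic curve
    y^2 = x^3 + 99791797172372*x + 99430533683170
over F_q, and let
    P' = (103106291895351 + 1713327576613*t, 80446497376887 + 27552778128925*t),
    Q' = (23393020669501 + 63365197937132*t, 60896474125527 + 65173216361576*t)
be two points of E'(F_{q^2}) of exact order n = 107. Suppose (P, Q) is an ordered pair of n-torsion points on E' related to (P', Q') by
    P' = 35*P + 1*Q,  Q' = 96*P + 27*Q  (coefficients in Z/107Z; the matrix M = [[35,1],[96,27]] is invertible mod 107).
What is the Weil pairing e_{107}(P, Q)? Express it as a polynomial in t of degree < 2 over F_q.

e_{107} is bilinear + alternating on E[107], so e_{107}(35*P + 1*Q, 96*P + 27*Q) = e_{107}(P,Q)^(35*27-1*96).
Inverting 100 mod 107: 61. Thus e_{107}(P,Q) = e(P',Q')^{61}.
Build f_{107,P'} and f_{107,Q'} via the 7-bit ladder of 107=1101011_2; evaluate at shifted divisors; quotient in F_{104514687147131^2}.
e_{107}(P',Q') = 23931459460056 + 11724829005642*t.
Finally e_{107}(P,Q) = 778832773975 + 88438054148637*t.

778832773975 + 88438054148637*t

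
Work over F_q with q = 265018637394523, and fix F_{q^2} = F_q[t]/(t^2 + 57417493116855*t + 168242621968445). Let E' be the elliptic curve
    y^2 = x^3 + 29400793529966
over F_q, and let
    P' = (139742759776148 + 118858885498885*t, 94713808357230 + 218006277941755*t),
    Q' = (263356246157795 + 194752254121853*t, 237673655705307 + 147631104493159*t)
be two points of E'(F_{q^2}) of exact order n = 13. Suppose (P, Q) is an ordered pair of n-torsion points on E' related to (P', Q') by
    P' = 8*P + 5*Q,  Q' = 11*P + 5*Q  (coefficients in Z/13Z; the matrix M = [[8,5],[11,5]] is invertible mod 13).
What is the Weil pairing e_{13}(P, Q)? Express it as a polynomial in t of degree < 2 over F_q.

146200184377628 + 109410717526660*t

Since e_{13}(P,P)=e_{13}(Q,Q)=1 and e_{13}(Q,P)=e_{13}(P,Q)^{-1}, expanding e_{13}(8*P + 5*Q,11*P + 5*Q) leaves e(P,Q)^det(M).
8*5 - 5*11 = -15; reduced mod 13: det = 11, inverse 6.
Build f_{13,P'} and f_{13,Q'} via the 4-bit ladder of 13=1101_2; evaluate at shifted divisors; quotient in F_{265018637394523^2}.
The quotient is 85221125258158 + 252303075230978*t.
e_{13}(P,Q) = (85221125258158 + 252303075230978*t)^{6} = 146200184377628 + 109410717526660*t.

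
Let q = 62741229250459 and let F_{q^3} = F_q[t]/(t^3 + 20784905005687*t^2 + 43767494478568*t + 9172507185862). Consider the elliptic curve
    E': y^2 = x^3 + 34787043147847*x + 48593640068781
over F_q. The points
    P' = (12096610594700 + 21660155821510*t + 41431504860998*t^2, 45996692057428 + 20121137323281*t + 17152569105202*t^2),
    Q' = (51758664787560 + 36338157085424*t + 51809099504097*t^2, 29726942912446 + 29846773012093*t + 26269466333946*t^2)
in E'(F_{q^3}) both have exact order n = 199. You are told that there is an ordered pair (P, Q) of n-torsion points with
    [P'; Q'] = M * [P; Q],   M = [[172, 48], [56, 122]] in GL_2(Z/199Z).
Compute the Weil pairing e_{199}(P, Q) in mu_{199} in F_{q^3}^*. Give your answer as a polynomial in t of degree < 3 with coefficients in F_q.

Alternating bilinearity on E[199] (values in mu_{199} in F_{62741229250459^3}) gives e(P',Q') = e(P,Q)^det(M).
Inverting 187 mod 199: 116. Thus e_{199}(P,Q) = e(P',Q')^{116}.
Double-and-add over 11000111: 8-1 doublings, 5-1 additions; each step l_{T,T}/v_{2T} or l_{T,P'}/v at Q'+S for random S.
f_P(D_Q)/f_Q(D_P) = 61285408825172 + 35213772099425*t + 45093466393708*t^2.
Raise to 116: e(P,Q) = 14496098719707 + 44746449617606*t + 34529193097033*t^2 in mu_{199}.

14496098719707 + 44746449617606*t + 34529193097033*t^2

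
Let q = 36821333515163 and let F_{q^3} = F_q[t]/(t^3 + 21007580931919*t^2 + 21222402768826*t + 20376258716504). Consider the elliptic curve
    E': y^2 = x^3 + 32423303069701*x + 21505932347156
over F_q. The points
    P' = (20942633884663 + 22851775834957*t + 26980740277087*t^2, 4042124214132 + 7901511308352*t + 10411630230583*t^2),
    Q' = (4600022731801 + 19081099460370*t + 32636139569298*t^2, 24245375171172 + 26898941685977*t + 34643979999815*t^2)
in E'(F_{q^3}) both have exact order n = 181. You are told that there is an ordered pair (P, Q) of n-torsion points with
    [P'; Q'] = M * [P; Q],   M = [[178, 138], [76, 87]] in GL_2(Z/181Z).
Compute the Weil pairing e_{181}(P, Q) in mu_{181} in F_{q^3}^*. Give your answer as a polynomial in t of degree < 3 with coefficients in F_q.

22640687266099 + 35126820872309*t + 26471353203086*t^2

The 181-Weil pairing on E[181] over F_{36821333515163} is alternating-bilinear: e_{181}(P',Q') = e_{181}(P,Q)^det(M).
So e_{181}(P,Q) = e_{181}(P',Q')^{106}, since 111*106 = 1 mod 181.
Build f_{181,P'} and f_{181,Q'} via the 8-bit ladder of 181=10110101_2; evaluate at shifted divisors; quotient in F_{36821333515163^3}.
Miller gives e_{181}(P',Q') = 6851889362091 + 247926510555*t + 29409021876514*t^2 in F_{36821333515163^3}.
Hence e(P,Q) = 22640687266099 + 35126820872309*t + 26471353203086*t^2 in F_{36821333515163^3}^*.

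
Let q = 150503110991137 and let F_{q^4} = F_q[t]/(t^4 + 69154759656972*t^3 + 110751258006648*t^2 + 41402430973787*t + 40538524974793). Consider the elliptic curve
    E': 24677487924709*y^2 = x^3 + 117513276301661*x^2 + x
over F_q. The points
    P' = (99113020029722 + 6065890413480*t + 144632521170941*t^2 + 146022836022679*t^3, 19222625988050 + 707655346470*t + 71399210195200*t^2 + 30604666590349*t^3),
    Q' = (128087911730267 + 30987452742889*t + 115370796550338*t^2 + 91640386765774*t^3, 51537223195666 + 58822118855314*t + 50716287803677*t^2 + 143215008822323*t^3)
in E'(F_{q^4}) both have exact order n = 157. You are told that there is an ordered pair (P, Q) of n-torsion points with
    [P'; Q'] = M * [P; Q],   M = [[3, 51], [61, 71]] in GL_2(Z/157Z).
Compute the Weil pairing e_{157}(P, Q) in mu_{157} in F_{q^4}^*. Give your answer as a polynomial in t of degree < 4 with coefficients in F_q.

Since e_{157}(P,P)=e_{157}(Q,Q)=1 and e_{157}(Q,P)=e_{157}(P,Q)^{-1}, expanding e_{157}(3*P + 51*Q,61*P + 71*Q) leaves e(P,Q)^det(M).
Hence e(P,Q) = e(P',Q')^{133} where 133 = 85^{-1} mod 157.
Set x_W=43364099376827*u+49042806043857, y_W=43364099376827*v; then E': y_W^2=x_W^3+67811505235994*x_W+112617393428667.
8-bit Miller (10011101) on E'/F_{150503110991137} with a'=67811505235994, b'=112617393428667: accumulate tangent/chord ratios at Q'+S and P'+S'.
f_P(D_Q)/f_Q(D_P) = 1026065412285 + 20514416550896*t + 75516154021547*t^2 + 121167309660811*t^3.
Hence e(P,Q) = 81176852544297 + 97447477454387*t + 101582546942465*t^2 + 18257201144912*t^3 in F_{150503110991137^4}^*.

81176852544297 + 97447477454387*t + 101582546942465*t^2 + 18257201144912*t^3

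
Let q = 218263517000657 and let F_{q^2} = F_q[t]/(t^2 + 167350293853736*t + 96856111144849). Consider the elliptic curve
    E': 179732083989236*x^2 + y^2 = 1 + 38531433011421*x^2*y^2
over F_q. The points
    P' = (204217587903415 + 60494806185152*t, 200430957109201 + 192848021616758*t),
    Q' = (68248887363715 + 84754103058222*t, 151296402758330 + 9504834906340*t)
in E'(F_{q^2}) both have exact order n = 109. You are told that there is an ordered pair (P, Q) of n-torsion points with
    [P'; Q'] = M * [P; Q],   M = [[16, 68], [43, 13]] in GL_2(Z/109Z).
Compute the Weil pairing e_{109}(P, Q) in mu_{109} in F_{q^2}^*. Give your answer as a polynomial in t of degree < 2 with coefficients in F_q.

The 109-Weil pairing on E[109] over F_{218263517000657} is alternating-bilinear: e_{109}(P',Q') = e_{109}(P,Q)^det(M).
So e_{109}(P,Q) = e_{109}(P',Q')^{97}, since 9*97 = 1 mod 109.
Map (x,y)_Ed via u=(1+y)/(1-y), v=(1+y)/((1-y)x) to Montgomery A=0,B=161085803450015; then to (a',b')=(184376867868628,0).
n = 109 = (1101101)_2 (7 bits, wt 5); accumulate f_{109,P'}(Q'+S)/f_{109,P'}(S) along the 6-step ladder.
So e_{109}(P',Q') = 50688277577387 + 6005498654900*t.
Raise to 97: e(P,Q) = 165651018527820 + 176083495291856*t in mu_{109}.

165651018527820 + 176083495291856*t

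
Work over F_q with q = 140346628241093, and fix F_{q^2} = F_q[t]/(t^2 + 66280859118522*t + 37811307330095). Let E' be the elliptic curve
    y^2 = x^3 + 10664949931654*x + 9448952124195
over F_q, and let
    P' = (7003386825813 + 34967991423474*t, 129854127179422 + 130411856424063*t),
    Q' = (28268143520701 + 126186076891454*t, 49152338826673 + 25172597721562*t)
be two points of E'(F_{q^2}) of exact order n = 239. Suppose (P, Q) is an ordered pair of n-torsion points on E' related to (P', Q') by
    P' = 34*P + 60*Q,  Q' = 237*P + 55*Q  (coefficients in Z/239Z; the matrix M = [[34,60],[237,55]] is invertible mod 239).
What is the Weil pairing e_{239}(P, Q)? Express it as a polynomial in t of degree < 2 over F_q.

The 239-Weil pairing on E[239] over F_{140346628241093} is alternating-bilinear: e_{239}(P',Q') = e_{239}(P,Q)^det(M).
34*55 - 60*237 = -12350; reduced mod 239: det = 78, inverse 95.
Run Miller on y^2=x^3+10664949931654*x+9448952124195 over F_{140346628241093}: ladder 11101111 (8 bits); e = f_P(D_Q)/f_Q(D_P).
So e_{239}(P',Q') = 56475218967541 + 79658164952623*t.
Thus e_{239}(P,Q) = 24574956339282 + 76122326890523*t.

24574956339282 + 76122326890523*t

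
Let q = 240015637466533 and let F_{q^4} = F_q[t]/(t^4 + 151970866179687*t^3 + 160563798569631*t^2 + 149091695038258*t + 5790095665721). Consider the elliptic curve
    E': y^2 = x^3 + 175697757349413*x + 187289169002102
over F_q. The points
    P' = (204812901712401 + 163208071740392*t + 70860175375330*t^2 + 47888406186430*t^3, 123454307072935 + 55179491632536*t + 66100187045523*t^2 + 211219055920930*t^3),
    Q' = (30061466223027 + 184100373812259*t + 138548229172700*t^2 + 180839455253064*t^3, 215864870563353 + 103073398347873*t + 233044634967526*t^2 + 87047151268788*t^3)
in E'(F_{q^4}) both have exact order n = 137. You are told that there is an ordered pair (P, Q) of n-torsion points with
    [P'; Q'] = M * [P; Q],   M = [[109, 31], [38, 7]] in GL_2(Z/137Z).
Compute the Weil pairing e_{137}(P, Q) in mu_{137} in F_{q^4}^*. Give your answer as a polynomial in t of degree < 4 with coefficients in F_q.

Alternating bilinearity on E[137] (values in mu_{137} in F_{240015637466533^4}) gives e(P',Q') = e(P,Q)^det(M).
det M = 109*7 - 31*38 = -415 = 133 (mod 137); 133^{-1} = 34 (mod 137).
n = 137 = (10001001)_2 (8 bits, wt 3); accumulate f_{137,P'}(Q'+S)/f_{137,P'}(S) along the 7-step ladder.
Result: e(P',Q') = 99069868426668 + 62783734894674*t + 139017313716513*t^2 + 77012848119473*t^3.
(99069868426668 + 62783734894674*t + 139017313716513*t^2 + 77012848119473*t^3)^{34} mod (240015637466533,f) = 181180062588998 + 95690371953525*t + 2258010840117*t^2 + 27778875543589*t^3.

181180062588998 + 95690371953525*t + 2258010840117*t^2 + 27778875543589*t^3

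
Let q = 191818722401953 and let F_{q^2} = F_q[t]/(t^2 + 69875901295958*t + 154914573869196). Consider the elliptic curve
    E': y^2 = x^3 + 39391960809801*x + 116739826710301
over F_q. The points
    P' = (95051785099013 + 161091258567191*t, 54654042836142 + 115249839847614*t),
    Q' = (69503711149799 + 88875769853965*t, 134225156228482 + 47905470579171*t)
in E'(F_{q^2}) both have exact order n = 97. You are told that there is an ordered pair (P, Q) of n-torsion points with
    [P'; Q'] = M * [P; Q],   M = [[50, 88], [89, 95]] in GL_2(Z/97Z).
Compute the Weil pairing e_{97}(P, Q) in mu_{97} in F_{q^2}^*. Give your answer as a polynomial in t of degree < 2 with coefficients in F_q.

e_{97}(aP+bQ,cP+dQ) = e_{97}(P,Q)^(ad-bc); with (a,b,c,d)=(50,88,89,95) this gives the det-97 law.
50*95 - 88*89 = -3082; reduced mod 97: det = 22, inverse 75.
Miller loop for e_{97} over F_{191818722401953^2}: bits of 97 = 1100001; 6 double steps + 2 add steps, l/v at each.
Result: e(P',Q') = 139404040421414 + 20307286634277*t.
Raise to 75: e(P,Q) = 135626033360826 + 149107605958390*t in mu_{97}.

135626033360826 + 149107605958390*t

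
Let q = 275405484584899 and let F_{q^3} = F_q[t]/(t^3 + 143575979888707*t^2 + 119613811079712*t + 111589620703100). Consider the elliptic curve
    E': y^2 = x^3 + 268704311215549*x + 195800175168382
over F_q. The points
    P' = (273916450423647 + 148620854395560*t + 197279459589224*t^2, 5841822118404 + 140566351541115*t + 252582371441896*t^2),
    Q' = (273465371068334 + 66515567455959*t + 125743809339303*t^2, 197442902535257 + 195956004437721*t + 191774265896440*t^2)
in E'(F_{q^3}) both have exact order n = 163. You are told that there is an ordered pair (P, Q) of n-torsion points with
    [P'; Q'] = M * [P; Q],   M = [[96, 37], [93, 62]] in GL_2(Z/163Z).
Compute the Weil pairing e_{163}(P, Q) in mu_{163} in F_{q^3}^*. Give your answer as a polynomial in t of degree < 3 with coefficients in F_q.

Alternating bilinearity on E[163] (values in mu_{163} in F_{275405484584899^3}) gives e(P',Q') = e(P,Q)^det(M).
det M = 96*62 - 37*93 = 2511 = 66 (mod 163); 66^{-1} = 42 (mod 163).
Build f_{163,P'} and f_{163,Q'} via the 8-bit ladder of 163=10100011_2; evaluate at shifted divisors; quotient in F_{275405484584899^3}.
f_P(D_Q)/f_Q(D_P) = 202035115378294 + 34965759447418*t + 272420056301035*t^2.
Thus e_{163}(P,Q) = 135811951645908 + 181360659316365*t + 186309429041568*t^2.

135811951645908 + 181360659316365*t + 186309429041568*t^2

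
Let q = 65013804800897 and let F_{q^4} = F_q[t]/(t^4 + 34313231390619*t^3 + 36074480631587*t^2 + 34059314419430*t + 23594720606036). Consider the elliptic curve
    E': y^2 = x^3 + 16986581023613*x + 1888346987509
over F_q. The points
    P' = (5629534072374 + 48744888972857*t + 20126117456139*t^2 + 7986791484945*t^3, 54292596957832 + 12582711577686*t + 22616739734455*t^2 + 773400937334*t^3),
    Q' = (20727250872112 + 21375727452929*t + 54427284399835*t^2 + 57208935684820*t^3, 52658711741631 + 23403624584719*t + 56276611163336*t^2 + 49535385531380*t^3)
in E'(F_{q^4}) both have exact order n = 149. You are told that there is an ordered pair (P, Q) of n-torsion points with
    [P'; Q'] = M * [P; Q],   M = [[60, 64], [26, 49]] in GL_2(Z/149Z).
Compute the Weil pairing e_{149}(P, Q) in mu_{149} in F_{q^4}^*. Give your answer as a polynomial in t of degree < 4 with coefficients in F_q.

e_{149}(aP+bQ,cP+dQ) = e_{149}(P,Q)^(ad-bc); with (a,b,c,d)=(60,64,26,49) this gives the det-149 law.
So e_{149}(P,Q) = e_{149}(P',Q')^{55}, since 84*55 = 1 mod 149.
n = 149 = (10010101)_2 (8 bits, wt 4); accumulate f_{149,P'}(Q'+S)/f_{149,P'}(S) along the 7-step ladder.
Result: e(P',Q') = 45219634897979 + 5894103319726*t + 61316473340088*t^2 + 64593280624169*t^3.
e_{149}(P,Q) = (45219634897979 + 5894103319726*t + 61316473340088*t^2 + 64593280624169*t^3)^{55} = 63277690805555 + 599608670394*t + 20874705112135*t^2 + 41519586213972*t^3.

63277690805555 + 599608670394*t + 20874705112135*t^2 + 41519586213972*t^3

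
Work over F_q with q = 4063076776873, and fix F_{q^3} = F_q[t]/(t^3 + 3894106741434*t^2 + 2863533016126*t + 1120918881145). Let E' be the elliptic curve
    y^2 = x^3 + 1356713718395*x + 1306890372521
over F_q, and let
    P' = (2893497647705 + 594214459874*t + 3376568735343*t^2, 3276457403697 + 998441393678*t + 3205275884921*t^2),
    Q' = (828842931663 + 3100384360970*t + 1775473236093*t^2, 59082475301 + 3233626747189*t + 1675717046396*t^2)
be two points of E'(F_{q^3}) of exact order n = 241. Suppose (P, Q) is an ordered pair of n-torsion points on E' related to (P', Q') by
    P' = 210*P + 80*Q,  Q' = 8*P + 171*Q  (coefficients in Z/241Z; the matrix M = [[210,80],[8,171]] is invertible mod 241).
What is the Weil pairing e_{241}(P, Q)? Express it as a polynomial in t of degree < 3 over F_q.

2552694402172 + 1735003961807*t + 2478713765520*t^2

e_{241}(aP+bQ,cP+dQ) = e_{241}(P,Q)^(ad-bc); with (a,b,c,d)=(210,80,8,171) this gives the det-241 law.
210*171 - 80*8 = 35270; reduced mod 241: det = 84, inverse 66.
8-bit Miller (11110001) on E'/F_{4063076776873} with a'=1356713718395, b'=1306890372521: accumulate tangent/chord ratios at Q'+S and P'+S'.
Miller gives e_{241}(P',Q') = 1561482203179 + 2783613061700*t + 201457567694*t^2 in F_{4063076776873^3}.
Finally e_{241}(P,Q) = 2552694402172 + 1735003961807*t + 2478713765520*t^2.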